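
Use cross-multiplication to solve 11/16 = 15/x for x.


Cross multiply: 11 × x = 16 × 15
11x = 240
x = 240 / 11
= 21.82

21.82


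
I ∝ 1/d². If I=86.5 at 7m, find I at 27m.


I₁d₁² = I₂d₂²
I₂ = I₁ × (d₁/d₂)²
= 86.5 × (7/27)²
= 86.5 × 49/729
= 4238.5/729
≈ 5.8141

5.8141


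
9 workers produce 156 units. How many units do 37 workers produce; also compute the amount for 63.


Direct proportion: y/x = constant
k = 156/9 ≈ 17.3333
y at x=37: k × 37 = 156 × 37 / 9 = 5772/9 ≈ 641.33
y at x=63: k × 63 = 156 × 63 / 9 = 9828/9 = 1092.00
= 641.33 and 1092.00

641.33 and 1092.00


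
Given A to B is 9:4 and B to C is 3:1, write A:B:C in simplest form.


Match B: multiply A:B by 3 → 27:12
Multiply B:C by 4 → 12:4
Combined: 27:12:4
GCD = 1
= 27:12:4

27:12:4


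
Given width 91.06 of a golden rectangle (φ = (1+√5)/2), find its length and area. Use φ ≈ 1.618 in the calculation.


φ = (1 + √5) / 2 ≈ 1.618
Length = width × φ = 91.06 × 1.618 = 147.33508
≈ 147.34
Area = width × length = 91.06 × 147.33508 = 13416.3323848 ≈ 13416.33
= Length: 147.34, Area: 13416.33

Length: 147.34, Area: 13416.33


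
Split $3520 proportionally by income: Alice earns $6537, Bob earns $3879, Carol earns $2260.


Total income = 6537 + 3879 + 2260 = $12676
Alice: $3520 × 6537/12676 = $1815.26
Bob: $3520 × 3879/12676 = $1077.16
Carol: $3520 × 2260/12676 = $627.58
= Alice: $1815.26, Bob: $1077.16, Carol: $627.58

Alice: $1815.26, Bob: $1077.16, Carol: $627.58


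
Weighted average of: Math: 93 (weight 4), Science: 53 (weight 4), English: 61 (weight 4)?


Numerator = 93×4 + 53×4 + 61×4
= 372 + 212 + 244
= 828
Total weight = 12
Weighted avg = 828/12
= 69.00

69.00


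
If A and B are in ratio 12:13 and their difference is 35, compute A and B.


Let A = 12k, B = 13k.
13k - 12k = 35
1k = 35 → k = 35/1 = 35
A = 12×35 = 420, B = 13×35 = 455
= A = 420, B = 455

A = 420, B = 455


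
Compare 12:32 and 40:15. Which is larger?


12/32 = 0.3750
40/15 = 2.6667
0.3750 < 2.6667, so 12:32 is less
= 40:15

40:15


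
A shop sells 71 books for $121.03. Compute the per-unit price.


Unit rate = total / quantity
= 121.03 / 71
= $1.70 per unit

$1.70 per unit


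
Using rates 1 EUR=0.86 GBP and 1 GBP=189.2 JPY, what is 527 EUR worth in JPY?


Step 1: 527 EUR × 0.86 = 453.22 GBP
Step 2: 453.22 GBP × 189.2 = 85749.22 JPY
Implied rate EUR→JPY = 0.86 × 189.2 = 162.7120
= 85749.22 JPY

85749.22 JPY


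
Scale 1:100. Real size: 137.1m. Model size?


Model size = real / scale
= 137.1 / 100
= 1.3710 m

1.3710 m


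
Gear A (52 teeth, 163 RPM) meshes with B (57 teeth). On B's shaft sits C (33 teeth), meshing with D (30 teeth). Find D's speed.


Stage 1: RPM_B = RPM_A × t_A/t_B = 163 × 52/57 = 8476/57 ≈ 148.70
B and C share a shaft → RPM_C = RPM_B
Stage 2: RPM_D = RPM_C × t_C/t_D = RPM_A × (t_A×t_C)/(t_B×t_D)
Overall ratio = (52×33)/(57×30) = 1716/1710
RPM_D = 163 × 1716/1710 = 279708/1710
≈ 163.57 RPM

163.57 RPM


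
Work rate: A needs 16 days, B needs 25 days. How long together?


Rate of A = 1/16 per day
Rate of B = 1/25 per day
Combined rate = 1/16 + 1/25 = 41/400 = 0.1025 per day
Days = 1 / combined rate = 400/41
≈ 9.76 days

9.76 days


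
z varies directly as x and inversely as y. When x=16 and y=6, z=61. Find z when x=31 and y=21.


z = k·x/y
Solve for k using the known point: k = z·y/x = 61×6/16 = 366/16 = 22.8750
Now evaluate at x=31, y=21:
z = k × 31 / 21 = (366 × 31) / (16 × 21) = 11346/336
≈ 33.7679

33.7679


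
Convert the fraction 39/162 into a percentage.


Percentage = (part / whole) × 100
= (39 / 162) × 100
≈ 24.07%

24.07%


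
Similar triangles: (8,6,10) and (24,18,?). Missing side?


Scale factor = 24/8 = 3
Missing side = 10 × 3
= 30.0

30.0


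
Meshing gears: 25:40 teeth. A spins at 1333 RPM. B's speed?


Gear ratio = 25:40 = 5:8
RPM_B = RPM_A × (teeth_A / teeth_B)
= 1333 × (25/40)
= 833.1 RPM

833.1 RPM


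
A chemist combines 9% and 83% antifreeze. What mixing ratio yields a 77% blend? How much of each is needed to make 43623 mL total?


Let x parts of 9% mix with y parts of 83%.
9x + 83y = 77(x + y)
9x + 83y = 77x + 77y
x(9 - 77) = y(77 - 83)
x/y = (83 - 77)/(77 - 9) = 6/68
Simplify: 3:34
Total parts = 37; one part = 43623/37 = 1179.00 mL
9% solution: 3×1179.00 = 3537.00 mL
83% solution: 34×1179.00 = 40086.00 mL
= ratio 3:34; 3537.00 mL and 40086.00 mL

ratio 3:34; 3537.00 mL and 40086.00 mL


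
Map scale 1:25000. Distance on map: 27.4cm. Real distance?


Real distance = map distance × scale
= 27.4cm × 25000
= 685000 cm = 6850.0 m
= 6.850 km

6.850 km


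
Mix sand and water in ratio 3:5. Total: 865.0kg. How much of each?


Total parts = 3 + 5 = 8
sand: 865.0 × 3/8 = 324.4kg
water: 865.0 × 5/8 = 540.6kg
= 324.4kg and 540.6kg

324.4kg and 540.6kg


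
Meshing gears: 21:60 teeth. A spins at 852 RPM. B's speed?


Gear ratio = 21:60 = 7:20
RPM_B = RPM_A × (teeth_A / teeth_B)
= 852 × (21/60)
= 298.2 RPM

298.2 RPM


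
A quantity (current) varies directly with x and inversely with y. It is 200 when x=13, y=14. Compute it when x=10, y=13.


z = k·x/y
Solve for k using the known point: k = z·y/x = 200×14/13 = 2800/13 ≈ 215.3846
Now evaluate at x=10, y=13:
z = k × 10 / 13 = (2800 × 10) / (13 × 13) = 28000/169
≈ 165.6805

165.6805


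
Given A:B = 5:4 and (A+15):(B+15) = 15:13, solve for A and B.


Let A = 5k, B = 4k.
(5k + 15) / (4k + 15) = 15/13
Cross-multiply: 13(5k + 15) = 15(4k + 15)
65k + 195 = 60k + 225
65k - 60k = 225 - 195
5k = 30
k = 30/5 = 6
A = 5×6 = 30, B = 4×6 = 24
= A = 30, B = 24

A = 30, B = 24


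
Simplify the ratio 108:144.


GCD(108, 144) = 36
108/36 : 144/36
= 3:4

3:4


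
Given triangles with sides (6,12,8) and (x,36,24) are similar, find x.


Scale factor = 36/12 = 3
Missing side = 6 × 3
= 18.0

18.0


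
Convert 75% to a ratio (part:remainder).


75% means 75 parts out of 100; remainder = 25
Part : remainder = 75:25
GCD = 25
= 3:1

3:1


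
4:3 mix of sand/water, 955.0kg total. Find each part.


Total parts = 4 + 3 = 7
sand: 955.0 × 4/7 = 545.7kg
water: 955.0 × 3/7 = 409.3kg
= 545.7kg and 409.3kg

545.7kg and 409.3kg


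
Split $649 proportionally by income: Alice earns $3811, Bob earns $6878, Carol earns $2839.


Total income = 3811 + 6878 + 2839 = $13528
Alice: $649 × 3811/13528 = $182.83
Bob: $649 × 6878/13528 = $329.97
Carol: $649 × 2839/13528 = $136.20
= Alice: $182.83, Bob: $329.97, Carol: $136.20

Alice: $182.83, Bob: $329.97, Carol: $136.20


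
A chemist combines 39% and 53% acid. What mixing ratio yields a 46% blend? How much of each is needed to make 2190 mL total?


Let x parts of 39% mix with y parts of 53%.
39x + 53y = 46(x + y)
39x + 53y = 46x + 46y
x(39 - 46) = y(46 - 53)
x/y = (53 - 46)/(46 - 39) = 7/7
Simplify: 1:1
Total parts = 2; one part = 2190/2 = 1095.00 mL
39% solution: 1×1095.00 = 1095.00 mL
53% solution: 1×1095.00 = 1095.00 mL
= ratio 1:1; 1095.00 mL and 1095.00 mL

ratio 1:1; 1095.00 mL and 1095.00 mL


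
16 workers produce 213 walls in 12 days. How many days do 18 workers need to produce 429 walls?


Days ∝ work / workers, so d₂ = d₁ × (m₁/m₂) × (w₂/w₁)
Workers factor (inverse): 16/18 ≈ 0.8889
Work factor (direct): 429/213 ≈ 2.0141
d₂ = 12 × 16/18 × 429/213 = (12 × 16 × 429) / (18 × 213) = 82368/3834
≈ 21.48 days

21.48 days


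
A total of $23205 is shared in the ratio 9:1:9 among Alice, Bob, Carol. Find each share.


Total parts = 9 + 1 + 9 = 19
Alice: 23205 × 9/19 = 10991.84
Bob: 23205 × 1/19 = 1221.32
Carol: 23205 × 9/19 = 10991.84
= Alice: $10991.84, Bob: $1221.32, Carol: $10991.84

Alice: $10991.84, Bob: $1221.32, Carol: $10991.84


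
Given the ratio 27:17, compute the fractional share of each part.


Total parts = 27 + 17 = 44
First part: 27/44 = 27/44
Second part: 17/44 = 17/44
= 27/44 and 17/44

27/44 and 17/44


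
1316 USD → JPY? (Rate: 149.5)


Amount × rate = 1316 × 149.5
= 196742.00 JPY

196742.00 JPY


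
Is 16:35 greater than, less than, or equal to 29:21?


16/35 = 0.4571
29/21 = 1.3810
0.4571 < 1.3810, so 16:35 is less
= less than

less than


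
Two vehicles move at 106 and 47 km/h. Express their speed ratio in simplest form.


Ratio = 106:47
GCD = 1
Simplified = 106:47
Time ratio (same distance) = 47:106
Speed ratio = 106:47

106:47


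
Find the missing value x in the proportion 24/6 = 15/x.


Cross multiply: 24 × x = 6 × 15
24x = 90
x = 90 / 24
= 3.75

3.75


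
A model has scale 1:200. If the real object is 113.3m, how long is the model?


Model size = real / scale
= 113.3 / 200
= 0.5665 m

0.5665 m


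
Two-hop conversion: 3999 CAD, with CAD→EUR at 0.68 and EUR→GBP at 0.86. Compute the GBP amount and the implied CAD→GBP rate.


Step 1: 3999 CAD × 0.68 = 2719.32 EUR
Step 2: 2719.32 EUR × 0.86 = 2338.62 GBP
Implied rate CAD→GBP = 0.68 × 0.86 = 0.5848
= 2338.62 GBP; implied rate 0.5848 GBP/CAD

2338.62 GBP; implied rate 0.5848 GBP/CAD


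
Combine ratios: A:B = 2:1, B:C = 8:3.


Match B: multiply A:B by 8 → 16:8
Multiply B:C by 1 → 8:3
Combined: 16:8:3
GCD = 1
= 16:8:3

16:8:3


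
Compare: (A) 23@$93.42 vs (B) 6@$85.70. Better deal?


Deal A: $93.42/23 = $4.0617/unit
Deal B: $85.70/6 = $14.2833/unit
A is cheaper per unit
= Deal A

Deal A


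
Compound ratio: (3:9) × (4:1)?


Compound ratio = (3×4) : (9×1)
= 12:9
GCD = 3
= 4:3

4:3


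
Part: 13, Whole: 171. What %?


Percentage = (part / whole) × 100
= (13 / 171) × 100
≈ 7.60%

7.60%


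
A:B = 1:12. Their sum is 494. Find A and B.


Let A = 1k, B = 12k.
1k + 12k = 494
13k = 494 → k = 494/13 = 38
A = 1×38 = 38, B = 12×38 = 456
= A = 38, B = 456

A = 38, B = 456


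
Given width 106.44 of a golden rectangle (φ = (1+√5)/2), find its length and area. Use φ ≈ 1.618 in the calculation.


φ = (1 + √5) / 2 ≈ 1.618
Length = width × φ = 106.44 × 1.618 = 172.21992
≈ 172.22
Area = width × length = 106.44 × 172.21992 = 18331.0882848 ≈ 18331.09
= Length: 172.22, Area: 18331.09

Length: 172.22, Area: 18331.09


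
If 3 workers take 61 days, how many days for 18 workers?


Inverse proportion: x × y = constant
k = 3 × 61 = 183
y₂ = k / 18 = 183 / 18
= 10.17

10.17


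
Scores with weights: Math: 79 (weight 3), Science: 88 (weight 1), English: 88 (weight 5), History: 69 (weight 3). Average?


Numerator = 79×3 + 88×1 + 88×5 + 69×3
= 237 + 88 + 440 + 207
= 972
Total weight = 12
Weighted avg = 972/12
= 81.00

81.00


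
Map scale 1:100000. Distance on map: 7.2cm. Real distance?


Real distance = map distance × scale
= 7.2cm × 100000
= 720000 cm = 7200.0 m
= 7.200 km

7.200 km


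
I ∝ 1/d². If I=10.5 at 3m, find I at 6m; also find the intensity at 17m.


I₁d₁² = I₂d₂²
I at 6m = 10.5 × (3/6)² = 10.5 × 9/36 = 94.5/36 = 2.6250
I at 17m = 10.5 × (3/17)² = 10.5 × 9/289 = 94.5/289 ≈ 0.3270
= 2.6250 and 0.3270

2.6250 and 0.3270


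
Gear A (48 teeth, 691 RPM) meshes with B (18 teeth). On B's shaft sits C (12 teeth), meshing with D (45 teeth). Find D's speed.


Stage 1: RPM_B = RPM_A × t_A/t_B = 691 × 48/18 = 33168/18 ≈ 1842.67
B and C share a shaft → RPM_C = RPM_B
Stage 2: RPM_D = RPM_C × t_C/t_D = RPM_A × (t_A×t_C)/(t_B×t_D)
Overall ratio = (48×12)/(18×45) = 576/810
RPM_D = 691 × 576/810 = 398016/810
≈ 491.38 RPM

491.38 RPM


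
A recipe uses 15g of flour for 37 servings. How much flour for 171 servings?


Direct proportion: y/x = constant
k = 15/37 ≈ 0.4054
y₂ = k × 171 = 15 × 171 / 37 = 2565/37
≈ 69.32

69.32


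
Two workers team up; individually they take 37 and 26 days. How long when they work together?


Rate of A = 1/37 per day
Rate of B = 1/26 per day
Combined rate = 1/37 + 1/26 = 63/962 ≈ 0.0655 per day
Days = 1 / combined rate = 962/63
≈ 15.27 days

15.27 days


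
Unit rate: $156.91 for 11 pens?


Unit rate = total / quantity
= 156.91 / 11
= $14.26 per unit

$14.26 per unit


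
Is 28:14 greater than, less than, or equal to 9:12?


28/14 = 2.0000
9/12 = 0.7500
2.0000 > 0.7500, so 28:14 is greater
= greater than

greater than


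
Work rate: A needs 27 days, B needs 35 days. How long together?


Rate of A = 1/27 per day
Rate of B = 1/35 per day
Combined rate = 1/27 + 1/35 = 62/945 ≈ 0.0656 per day
Days = 1 / combined rate = 945/62
≈ 15.24 days

15.24 days


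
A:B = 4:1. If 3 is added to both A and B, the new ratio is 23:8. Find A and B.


Let A = 4k, B = 1k.
(4k + 3) / (1k + 3) = 23/8
Cross-multiply: 8(4k + 3) = 23(1k + 3)
32k + 24 = 23k + 69
32k - 23k = 69 - 24
9k = 45
k = 45/9 = 5
A = 4×5 = 20, B = 1×5 = 5
= A = 20, B = 5

A = 20, B = 5


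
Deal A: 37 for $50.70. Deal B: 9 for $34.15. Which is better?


Deal A: $50.70/37 = $1.3703/unit
Deal B: $34.15/9 = $3.7944/unit
A is cheaper per unit
= Deal A

Deal A


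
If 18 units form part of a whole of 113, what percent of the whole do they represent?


Percentage = (part / whole) × 100
= (18 / 113) × 100
≈ 15.93%

15.93%


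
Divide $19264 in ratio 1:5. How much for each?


Total parts = 1 + 5 = 6
Part 1: 19264 × 1/6 = 3210.67
Part 2: 19264 × 5/6 = 16053.33
= Part 1: $3210.67, Part 2: $16053.33

Part 1: $3210.67, Part 2: $16053.33


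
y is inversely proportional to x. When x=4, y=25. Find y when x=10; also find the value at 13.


Inverse proportion: x × y = constant
k = 4 × 25 = 100
At x=10: k/10 = 10.00
At x=13: k/13 = 7.69
= 10.00 and 7.69

10.00 and 7.69


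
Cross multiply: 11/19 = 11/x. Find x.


Cross multiply: 11 × x = 19 × 11
11x = 209
x = 209 / 11
= 19.00

19.00


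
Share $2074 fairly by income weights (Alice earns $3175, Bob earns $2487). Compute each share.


Total income = 3175 + 2487 = $5662
Alice: $2074 × 3175/5662 = $1163.01
Bob: $2074 × 2487/5662 = $910.99
= Alice: $1163.01, Bob: $910.99

Alice: $1163.01, Bob: $910.99


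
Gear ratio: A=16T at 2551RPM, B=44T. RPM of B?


Gear ratio = 16:44 = 4:11
RPM_B = RPM_A × (teeth_A / teeth_B)
= 2551 × (16/44)
= 927.6 RPM

927.6 RPM


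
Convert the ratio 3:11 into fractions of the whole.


Total parts = 3 + 11 = 14
First part: 3/14 = 3/14
Second part: 11/14 = 11/14
= 3/14 and 11/14

3/14 and 11/14


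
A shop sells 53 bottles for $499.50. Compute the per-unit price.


Unit rate = total / quantity
= 499.50 / 53
= $9.42 per unit

$9.42 per unit


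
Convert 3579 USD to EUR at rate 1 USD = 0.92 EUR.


Amount × rate = 3579 × 0.92
= 3292.68 EUR

3292.68 EUR


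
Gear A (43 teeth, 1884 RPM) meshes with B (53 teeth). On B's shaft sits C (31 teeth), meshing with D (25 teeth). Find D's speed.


Stage 1: RPM_B = RPM_A × t_A/t_B = 1884 × 43/53 = 81012/53 ≈ 1528.53
B and C share a shaft → RPM_C = RPM_B
Stage 2: RPM_D = RPM_C × t_C/t_D = RPM_A × (t_A×t_C)/(t_B×t_D)
Overall ratio = (43×31)/(53×25) = 1333/1325
RPM_D = 1884 × 1333/1325 = 2511372/1325
≈ 1895.38 RPM

1895.38 RPM


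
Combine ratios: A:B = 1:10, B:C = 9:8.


Match B: multiply A:B by 9 → 9:90
Multiply B:C by 10 → 90:80
Combined: 9:90:80
GCD = 1
= 9:90:80

9:90:80


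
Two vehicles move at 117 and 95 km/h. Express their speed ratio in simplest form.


Ratio = 117:95
GCD = 1
Simplified = 117:95
Time ratio (same distance) = 95:117
Speed ratio = 117:95

117:95


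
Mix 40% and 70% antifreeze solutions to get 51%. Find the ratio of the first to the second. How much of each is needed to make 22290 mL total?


Let x parts of 40% mix with y parts of 70%.
40x + 70y = 51(x + y)
40x + 70y = 51x + 51y
x(40 - 51) = y(51 - 70)
x/y = (70 - 51)/(51 - 40) = 19/11
Simplify: 19:11
Total parts = 30; one part = 22290/30 = 743.00 mL
40% solution: 19×743.00 = 14117.00 mL
70% solution: 11×743.00 = 8173.00 mL
= ratio 19:11; 14117.00 mL and 8173.00 mL

ratio 19:11; 14117.00 mL and 8173.00 mL


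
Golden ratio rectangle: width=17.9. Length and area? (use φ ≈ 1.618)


φ = (1 + √5) / 2 ≈ 1.618
Length = width × φ = 17.9 × 1.618 = 28.9622
≈ 28.96
Area = width × length = 17.9 × 28.9622 = 518.42338 ≈ 518.42
= Length: 28.96, Area: 518.42

Length: 28.96, Area: 518.42


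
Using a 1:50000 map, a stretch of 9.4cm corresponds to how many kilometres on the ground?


Real distance = map distance × scale
= 9.4cm × 50000
= 470000 cm = 4700.0 m
= 4.700 km

4.700 km


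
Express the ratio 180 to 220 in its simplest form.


GCD(180, 220) = 20
180/20 : 220/20
= 9:11

9:11


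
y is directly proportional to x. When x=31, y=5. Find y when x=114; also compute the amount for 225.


Direct proportion: y/x = constant
k = 5/31 ≈ 0.1613
y at x=114: k × 114 = 5 × 114 / 31 = 570/31 ≈ 18.39
y at x=225: k × 225 = 5 × 225 / 31 = 1125/31 ≈ 36.29
= 18.39 and 36.29

18.39 and 36.29


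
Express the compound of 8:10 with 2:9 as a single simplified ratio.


Compound ratio = (8×2) : (10×9)
= 16:90
GCD = 2
= 8:45

8:45


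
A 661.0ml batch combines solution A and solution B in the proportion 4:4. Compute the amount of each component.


Total parts = 4 + 4 = 8
solution A: 661.0 × 4/8 = 330.5ml
solution B: 661.0 × 4/8 = 330.5ml
= 330.5ml and 330.5ml

330.5ml and 330.5ml


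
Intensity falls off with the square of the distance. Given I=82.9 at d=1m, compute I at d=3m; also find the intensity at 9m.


I₁d₁² = I₂d₂²
I at 3m = 82.9 × (1/3)² = 82.9 × 1/9 = 82.9/9 ≈ 9.2111
I at 9m = 82.9 × (1/9)² = 82.9 × 1/81 = 82.9/81 ≈ 1.0235
= 9.2111 and 1.0235

9.2111 and 1.0235


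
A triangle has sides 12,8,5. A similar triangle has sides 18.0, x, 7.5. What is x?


Scale factor = 18.0/12 = 1.5
Missing side = 8 × 1.5
= 12.0

12.0


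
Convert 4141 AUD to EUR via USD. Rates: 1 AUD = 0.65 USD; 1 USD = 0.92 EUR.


Step 1: 4141 AUD × 0.65 = 2691.65 USD
Step 2: 2691.65 USD × 0.92 = 2476.32 EUR
Implied rate AUD→EUR = 0.65 × 0.92 = 0.5980
= 2476.32 EUR

2476.32 EUR


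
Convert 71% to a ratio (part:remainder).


71% means 71 parts out of 100; remainder = 29
Part : remainder = 71:29
GCD = 1
= 71:29

71:29


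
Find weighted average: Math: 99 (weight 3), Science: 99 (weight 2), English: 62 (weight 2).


Numerator = 99×3 + 99×2 + 62×2
= 297 + 198 + 124
= 619
Total weight = 7
Weighted avg = 619/7
= 88.43

88.43


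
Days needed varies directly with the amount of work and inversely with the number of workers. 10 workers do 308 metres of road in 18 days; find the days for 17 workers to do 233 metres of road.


Days ∝ work / workers, so d₂ = d₁ × (m₁/m₂) × (w₂/w₁)
Workers factor (inverse): 10/17 ≈ 0.5882
Work factor (direct): 233/308 ≈ 0.7565
d₂ = 18 × 10/17 × 233/308 = (18 × 10 × 233) / (17 × 308) = 41940/5236
≈ 8.01 days

8.01 days


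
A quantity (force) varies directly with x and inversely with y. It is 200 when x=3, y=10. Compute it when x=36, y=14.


z = k·x/y
Solve for k using the known point: k = z·y/x = 200×10/3 = 2000/3 ≈ 666.6667
Now evaluate at x=36, y=14:
z = k × 36 / 14 = (2000 × 36) / (3 × 14) = 72000/42
≈ 1714.2857

1714.2857


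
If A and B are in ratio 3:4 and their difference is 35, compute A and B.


Let A = 3k, B = 4k.
4k - 3k = 35
1k = 35 → k = 35/1 = 35
A = 3×35 = 105, B = 4×35 = 140
= A = 105, B = 140

A = 105, B = 140


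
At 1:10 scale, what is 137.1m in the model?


Model size = real / scale
= 137.1 / 10
= 13.7100 m

13.7100 m


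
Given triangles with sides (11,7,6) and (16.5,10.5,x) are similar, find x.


Scale factor = 16.5/11 = 1.5
Missing side = 6 × 1.5
= 9.0

9.0


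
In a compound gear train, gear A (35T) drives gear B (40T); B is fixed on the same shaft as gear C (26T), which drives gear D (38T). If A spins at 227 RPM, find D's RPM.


Stage 1: RPM_B = RPM_A × t_A/t_B = 227 × 35/40 = 7945/40 ≈ 198.63
B and C share a shaft → RPM_C = RPM_B
Stage 2: RPM_D = RPM_C × t_C/t_D = RPM_A × (t_A×t_C)/(t_B×t_D)
Overall ratio = (35×26)/(40×38) = 910/1520
RPM_D = 227 × 910/1520 = 206570/1520
≈ 135.90 RPM

135.90 RPM


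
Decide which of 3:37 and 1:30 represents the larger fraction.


3/37 = 0.0811
1/30 = 0.0333
0.0811 > 0.0333, so 3:37 is greater
= 3:37

3:37


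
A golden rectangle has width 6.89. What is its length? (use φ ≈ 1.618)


φ = (1 + √5) / 2 ≈ 1.618
Length = width × φ = 6.89 × 1.618 = 11.14802
≈ 11.15

11.15


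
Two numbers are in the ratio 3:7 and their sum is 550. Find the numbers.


Let A = 3k, B = 7k.
3k + 7k = 550
10k = 550 → k = 550/10 = 55
A = 3×55 = 165, B = 7×55 = 385
= A = 165, B = 385

A = 165, B = 385


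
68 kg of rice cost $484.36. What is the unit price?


Unit rate = total / quantity
= 484.36 / 68
= $7.12 per unit

$7.12 per unit


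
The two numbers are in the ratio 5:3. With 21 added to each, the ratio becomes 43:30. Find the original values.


Let A = 5k, B = 3k.
(5k + 21) / (3k + 21) = 43/30
Cross-multiply: 30(5k + 21) = 43(3k + 21)
150k + 630 = 129k + 903
150k - 129k = 903 - 630
21k = 273
k = 273/21 = 13
A = 5×13 = 65, B = 3×13 = 39
= A = 65, B = 39

A = 65, B = 39


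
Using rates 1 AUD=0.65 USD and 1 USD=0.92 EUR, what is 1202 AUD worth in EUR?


Step 1: 1202 AUD × 0.65 = 781.30 USD
Step 2: 781.30 USD × 0.92 = 718.80 EUR
Implied rate AUD→EUR = 0.65 × 0.92 = 0.5980
= 718.80 EUR

718.80 EUR


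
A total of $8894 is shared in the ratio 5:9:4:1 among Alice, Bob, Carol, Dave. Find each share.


Total parts = 5 + 9 + 4 + 1 = 19
Alice: 8894 × 5/19 = 2340.53
Bob: 8894 × 9/19 = 4212.95
Carol: 8894 × 4/19 = 1872.42
Dave: 8894 × 1/19 = 468.11
= Alice: $2340.53, Bob: $4212.95, Carol: $1872.42, Dave: $468.11

Alice: $2340.53, Bob: $4212.95, Carol: $1872.42, Dave: $468.11


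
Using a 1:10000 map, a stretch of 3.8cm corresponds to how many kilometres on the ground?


Real distance = map distance × scale
= 3.8cm × 10000
= 38000 cm = 380.0 m
= 0.380 km

0.380 km


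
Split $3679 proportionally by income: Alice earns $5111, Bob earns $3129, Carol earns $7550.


Total income = 5111 + 3129 + 7550 = $15790
Alice: $3679 × 5111/15790 = $1190.84
Bob: $3679 × 3129/15790 = $729.04
Carol: $3679 × 7550/15790 = $1759.12
= Alice: $1190.84, Bob: $729.04, Carol: $1759.12

Alice: $1190.84, Bob: $729.04, Carol: $1759.12


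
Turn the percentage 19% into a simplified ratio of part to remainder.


19% means 19 parts out of 100; remainder = 81
Part : remainder = 19:81
GCD = 1
= 19:81

19:81


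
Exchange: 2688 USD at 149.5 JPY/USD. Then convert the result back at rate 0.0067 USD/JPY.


Amount × rate = 2688 × 149.5 = 401856.00 JPY
Round-trip: 401856.00 × 0.0067 = 2692.44 USD
= 401856.00 JPY, then 2692.44 USD

401856.00 JPY, then 2692.44 USD


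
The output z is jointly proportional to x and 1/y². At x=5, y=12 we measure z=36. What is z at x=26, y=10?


z = k·x/y²
Solve for k using the known point: k = z·y²/x = 36×144/5 = 5184/5 = 1036.8000
Now evaluate at x=26, y=10:
z = k × 26 / 100 = (5184 × 26) / (5 × 100) = 134784/500
= 269.5680

269.5680


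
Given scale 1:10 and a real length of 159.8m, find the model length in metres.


Model size = real / scale
= 159.8 / 10
= 15.9800 m

15.9800 m


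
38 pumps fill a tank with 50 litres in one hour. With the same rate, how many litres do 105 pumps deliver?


Direct proportion: y/x = constant
k = 50/38 ≈ 1.3158
y₂ = k × 105 = 50 × 105 / 38 = 5250/38
≈ 138.16

138.16


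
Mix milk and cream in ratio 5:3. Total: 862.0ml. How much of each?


Total parts = 5 + 3 = 8
milk: 862.0 × 5/8 = 538.8ml
cream: 862.0 × 3/8 = 323.3ml
= 538.8ml and 323.3ml

538.8ml and 323.3ml


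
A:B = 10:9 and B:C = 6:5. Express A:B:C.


Match B: multiply A:B by 6 → 60:54
Multiply B:C by 9 → 54:45
Combined: 60:54:45
GCD = 3
= 20:18:15

20:18:15


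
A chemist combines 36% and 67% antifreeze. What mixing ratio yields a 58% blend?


Let x parts of 36% mix with y parts of 67%.
36x + 67y = 58(x + y)
36x + 67y = 58x + 58y
x(36 - 58) = y(58 - 67)
x/y = (67 - 58)/(58 - 36) = 9/22
Simplify: 9:22
= 9:22

9:22


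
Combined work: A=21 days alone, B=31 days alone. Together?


Rate of A = 1/21 per day
Rate of B = 1/31 per day
Combined rate = 1/21 + 1/31 = 52/651 ≈ 0.0799 per day
Days = 1 / combined rate = 651/52
≈ 12.52 days

12.52 days


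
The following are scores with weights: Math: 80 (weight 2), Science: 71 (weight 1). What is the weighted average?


Numerator = 80×2 + 71×1
= 160 + 71
= 231
Total weight = 3
Weighted avg = 231/3
= 77.00

77.00


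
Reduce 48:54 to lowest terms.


GCD(48, 54) = 6
48/6 : 54/6
= 8:9

8:9


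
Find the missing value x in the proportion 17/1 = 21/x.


Cross multiply: 17 × x = 1 × 21
17x = 21
x = 21 / 17
= 1.24

1.24


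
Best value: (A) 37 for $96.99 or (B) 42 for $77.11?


Deal A: $96.99/37 = $2.6214/unit
Deal B: $77.11/42 = $1.8360/unit
B is cheaper per unit
= Deal B

Deal B


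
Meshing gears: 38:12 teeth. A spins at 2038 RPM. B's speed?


Gear ratio = 38:12 = 19:6
RPM_B = RPM_A × (teeth_A / teeth_B)
= 2038 × (38/12)
= 6453.7 RPM

6453.7 RPM


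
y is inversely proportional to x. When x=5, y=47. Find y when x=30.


Inverse proportion: x × y = constant
k = 5 × 47 = 235
y₂ = k / 30 = 235 / 30
= 7.83

7.83


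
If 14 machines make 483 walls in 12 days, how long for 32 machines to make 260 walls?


Days ∝ work / workers, so d₂ = d₁ × (m₁/m₂) × (w₂/w₁)
Workers factor (inverse): 14/32 = 0.4375
Work factor (direct): 260/483 ≈ 0.5383
d₂ = 12 × 14/32 × 260/483 = (12 × 14 × 260) / (32 × 483) = 43680/15456
≈ 2.83 days

2.83 days


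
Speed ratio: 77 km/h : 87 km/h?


Ratio = 77:87
GCD = 1
Simplified = 77:87
Time ratio (same distance) = 87:77
Speed ratio = 77:87

77:87


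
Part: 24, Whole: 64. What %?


Percentage = (part / whole) × 100
= (24 / 64) × 100
= 37.50%

37.50%


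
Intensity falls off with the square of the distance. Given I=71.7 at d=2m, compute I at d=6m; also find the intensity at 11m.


I₁d₁² = I₂d₂²
I at 6m = 71.7 × (2/6)² = 71.7 × 4/36 = 286.8/36 ≈ 7.9667
I at 11m = 71.7 × (2/11)² = 71.7 × 4/121 = 286.8/121 ≈ 2.3702
= 7.9667 and 2.3702

7.9667 and 2.3702


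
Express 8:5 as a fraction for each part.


Total parts = 8 + 5 = 13
First part: 8/13 = 8/13
Second part: 5/13 = 5/13
= 8/13 and 5/13

8/13 and 5/13


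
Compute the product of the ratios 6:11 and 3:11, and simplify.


Compound ratio = (6×3) : (11×11)
= 18:121
GCD = 1
= 18:121

18:121


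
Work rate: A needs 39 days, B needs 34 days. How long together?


Rate of A = 1/39 per day
Rate of B = 1/34 per day
Combined rate = 1/39 + 1/34 = 73/1326 ≈ 0.0551 per day
Days = 1 / combined rate = 1326/73
≈ 18.16 days

18.16 days


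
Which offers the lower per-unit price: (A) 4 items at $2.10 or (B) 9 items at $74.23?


Deal A: $2.10/4 = $0.5250/unit
Deal B: $74.23/9 = $8.2478/unit
A is cheaper per unit
= Deal A

Deal A


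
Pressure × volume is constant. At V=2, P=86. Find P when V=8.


Inverse proportion: x × y = constant
k = 2 × 86 = 172
y₂ = k / 8 = 172 / 8
= 21.50

21.50


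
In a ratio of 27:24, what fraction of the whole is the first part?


Total parts = 27 + 24 = 51
First part: 27/51 = 9/17
= 9/17

9/17


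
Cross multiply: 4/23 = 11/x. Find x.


Cross multiply: 4 × x = 23 × 11
4x = 253
x = 253 / 4
= 63.25

63.25


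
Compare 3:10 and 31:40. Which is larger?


3/10 = 0.3000
31/40 = 0.7750
0.3000 < 0.7750, so 3:10 is less
= 31:40

31:40


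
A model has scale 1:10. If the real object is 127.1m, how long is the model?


Model size = real / scale
= 127.1 / 10
= 12.7100 m

12.7100 m


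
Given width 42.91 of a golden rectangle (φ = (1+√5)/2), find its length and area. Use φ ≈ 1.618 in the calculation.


φ = (1 + √5) / 2 ≈ 1.618
Length = width × φ = 42.91 × 1.618 = 69.42838
≈ 69.43
Area = width × length = 42.91 × 69.42838 = 2979.1717858 ≈ 2979.17
= Length: 69.43, Area: 2979.17

Length: 69.43, Area: 2979.17


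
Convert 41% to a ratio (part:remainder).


41% means 41 parts out of 100; remainder = 59
Part : remainder = 41:59
GCD = 1
= 41:59

41:59


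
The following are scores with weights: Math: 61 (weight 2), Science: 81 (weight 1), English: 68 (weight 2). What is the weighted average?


Numerator = 61×2 + 81×1 + 68×2
= 122 + 81 + 136
= 339
Total weight = 5
Weighted avg = 339/5
= 67.80

67.80


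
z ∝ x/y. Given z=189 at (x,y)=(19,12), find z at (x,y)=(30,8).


z = k·x/y
Solve for k using the known point: k = z·y/x = 189×12/19 = 2268/19 ≈ 119.3684
Now evaluate at x=30, y=8:
z = k × 30 / 8 = (2268 × 30) / (19 × 8) = 68040/152
≈ 447.6316

447.6316


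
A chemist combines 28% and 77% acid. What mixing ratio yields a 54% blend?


Let x parts of 28% mix with y parts of 77%.
28x + 77y = 54(x + y)
28x + 77y = 54x + 54y
x(28 - 54) = y(54 - 77)
x/y = (77 - 54)/(54 - 28) = 23/26
Simplify: 23:26
= 23:26

23:26


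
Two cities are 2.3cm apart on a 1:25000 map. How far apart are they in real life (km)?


Real distance = map distance × scale
= 2.3cm × 25000
= 57500 cm = 575.0 m
= 0.575 km

0.575 km


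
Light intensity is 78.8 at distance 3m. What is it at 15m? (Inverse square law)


I₁d₁² = I₂d₂²
I₂ = I₁ × (d₁/d₂)²
= 78.8 × (3/15)²
= 78.8 × 9/225
= 709.2/225
= 3.1520

3.1520


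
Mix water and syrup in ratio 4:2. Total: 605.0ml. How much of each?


Total parts = 4 + 2 = 6
water: 605.0 × 4/6 = 403.3ml
syrup: 605.0 × 2/6 = 201.7ml
= 403.3ml and 201.7ml

403.3ml and 201.7ml


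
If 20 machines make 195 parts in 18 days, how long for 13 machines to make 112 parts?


Days ∝ work / workers, so d₂ = d₁ × (m₁/m₂) × (w₂/w₁)
Workers factor (inverse): 20/13 ≈ 1.5385
Work factor (direct): 112/195 ≈ 0.5744
d₂ = 18 × 20/13 × 112/195 = (18 × 20 × 112) / (13 × 195) = 40320/2535
≈ 15.91 days

15.91 days


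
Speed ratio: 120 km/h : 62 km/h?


Ratio = 120:62
GCD = 2
Simplified = 60:31
Time ratio (same distance) = 31:60
Speed ratio = 60:31

60:31


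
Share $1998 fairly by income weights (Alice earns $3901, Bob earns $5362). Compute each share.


Total income = 3901 + 5362 = $9263
Alice: $1998 × 3901/9263 = $841.43
Bob: $1998 × 5362/9263 = $1156.57
= Alice: $841.43, Bob: $1156.57

Alice: $841.43, Bob: $1156.57


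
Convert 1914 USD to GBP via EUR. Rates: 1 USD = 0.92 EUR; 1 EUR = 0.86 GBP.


Step 1: 1914 USD × 0.92 = 1760.88 EUR
Step 2: 1760.88 EUR × 0.86 = 1514.36 GBP
Implied rate USD→GBP = 0.92 × 0.86 = 0.7912
= 1514.36 GBP

1514.36 GBP


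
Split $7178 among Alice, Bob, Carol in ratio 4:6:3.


Total parts = 4 + 6 + 3 = 13
Alice: 7178 × 4/13 = 2208.62
Bob: 7178 × 6/13 = 3312.92
Carol: 7178 × 3/13 = 1656.46
= Alice: $2208.62, Bob: $3312.92, Carol: $1656.46

Alice: $2208.62, Bob: $3312.92, Carol: $1656.46


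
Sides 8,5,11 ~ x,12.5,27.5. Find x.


Scale factor = 12.5/5 = 2.5
Missing side = 8 × 2.5
= 20.0

20.0


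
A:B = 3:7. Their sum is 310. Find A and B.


Let A = 3k, B = 7k.
3k + 7k = 310
10k = 310 → k = 310/10 = 31
A = 3×31 = 93, B = 7×31 = 217
= A = 93, B = 217

A = 93, B = 217


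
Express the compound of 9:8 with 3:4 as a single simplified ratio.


Compound ratio = (9×3) : (8×4)
= 27:32
GCD = 1
= 27:32

27:32


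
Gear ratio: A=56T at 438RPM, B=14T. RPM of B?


Gear ratio = 56:14 = 4:1
RPM_B = RPM_A × (teeth_A / teeth_B)
= 438 × (56/14)
= 1752.0 RPM

1752.0 RPM


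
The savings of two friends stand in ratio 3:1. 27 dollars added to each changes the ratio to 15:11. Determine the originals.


Let A = 3k, B = 1k.
(3k + 27) / (1k + 27) = 15/11
Cross-multiply: 11(3k + 27) = 15(1k + 27)
33k + 297 = 15k + 405
33k - 15k = 405 - 297
18k = 108
k = 108/18 = 6
A = 3×6 = 18, B = 1×6 = 6
= A = 18, B = 6

A = 18, B = 6


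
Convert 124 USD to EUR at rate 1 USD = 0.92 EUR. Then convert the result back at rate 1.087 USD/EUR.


Amount × rate = 124 × 0.92 = 114.08 EUR
Round-trip: 114.08 × 1.087 = 124.00 USD
= 114.08 EUR, then 124.00 USD

114.08 EUR, then 124.00 USD


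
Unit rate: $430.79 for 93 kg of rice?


Unit rate = total / quantity
= 430.79 / 93
= $4.63 per unit

$4.63 per unit


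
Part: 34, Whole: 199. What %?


Percentage = (part / whole) × 100
= (34 / 199) × 100
≈ 17.09%

17.09%


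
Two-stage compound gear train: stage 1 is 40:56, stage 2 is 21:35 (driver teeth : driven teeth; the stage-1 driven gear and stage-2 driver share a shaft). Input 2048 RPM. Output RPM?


Stage 1: RPM_B = RPM_A × t_A/t_B = 2048 × 40/56 = 81920/56 ≈ 1462.86
B and C share a shaft → RPM_C = RPM_B
Stage 2: RPM_D = RPM_C × t_C/t_D = RPM_A × (t_A×t_C)/(t_B×t_D)
Overall ratio = (40×21)/(56×35) = 840/1960
RPM_D = 2048 × 840/1960 = 1720320/1960
≈ 877.71 RPM

877.71 RPM


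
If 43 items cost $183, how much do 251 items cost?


Direct proportion: y/x = constant
k = 183/43 ≈ 4.2558
y₂ = k × 251 = 183 × 251 / 43 = 45933/43
≈ 1068.21

1068.21


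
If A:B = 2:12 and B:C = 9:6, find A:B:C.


Match B: multiply A:B by 9 → 18:108
Multiply B:C by 12 → 108:72
Combined: 18:108:72
GCD = 18
= 1:6:4

1:6:4


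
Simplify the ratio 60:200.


GCD(60, 200) = 20
60/20 : 200/20
= 3:10

3:10


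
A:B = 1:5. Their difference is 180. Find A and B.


Let A = 1k, B = 5k.
5k - 1k = 180
4k = 180 → k = 180/4 = 45
A = 1×45 = 45, B = 5×45 = 225
= A = 45, B = 225

A = 45, B = 225


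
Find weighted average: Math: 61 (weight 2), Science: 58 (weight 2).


Numerator = 61×2 + 58×2
= 122 + 116
= 238
Total weight = 4
Weighted avg = 238/4
= 59.50

59.50


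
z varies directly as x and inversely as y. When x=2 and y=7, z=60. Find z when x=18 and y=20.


z = k·x/y
Solve for k using the known point: k = z·y/x = 60×7/2 = 420/2 = 210.0000
Now evaluate at x=18, y=20:
z = k × 18 / 20 = (420 × 18) / (2 × 20) = 7560/40
= 189.0000

189.0000


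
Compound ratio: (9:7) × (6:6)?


Compound ratio = (9×6) : (7×6)
= 54:42
GCD = 6
= 9:7

9:7


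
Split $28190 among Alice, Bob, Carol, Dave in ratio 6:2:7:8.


Total parts = 6 + 2 + 7 + 8 = 23
Alice: 28190 × 6/23 = 7353.91
Bob: 28190 × 2/23 = 2451.30
Carol: 28190 × 7/23 = 8579.57
Dave: 28190 × 8/23 = 9805.22
= Alice: $7353.91, Bob: $2451.30, Carol: $8579.57, Dave: $9805.22

Alice: $7353.91, Bob: $2451.30, Carol: $8579.57, Dave: $9805.22


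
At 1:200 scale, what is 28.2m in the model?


Model size = real / scale
= 28.2 / 200
= 0.1410 m

0.1410 m


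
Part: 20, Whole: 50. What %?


Percentage = (part / whole) × 100
= (20 / 50) × 100
= 40.00%

40.00%


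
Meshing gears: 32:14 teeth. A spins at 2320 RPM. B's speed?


Gear ratio = 32:14 = 16:7
RPM_B = RPM_A × (teeth_A / teeth_B)
= 2320 × (32/14)
= 5302.9 RPM

5302.9 RPM


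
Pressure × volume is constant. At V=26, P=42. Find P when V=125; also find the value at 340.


Inverse proportion: x × y = constant
k = 26 × 42 = 1092
At x=125: k/125 = 8.74
At x=340: k/340 = 3.21
= 8.74 and 3.21

8.74 and 3.21


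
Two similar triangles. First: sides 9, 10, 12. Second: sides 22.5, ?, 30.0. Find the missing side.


Scale factor = 22.5/9 = 2.5
Missing side = 10 × 2.5
= 25.0

25.0


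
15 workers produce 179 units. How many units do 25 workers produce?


Direct proportion: y/x = constant
k = 179/15 ≈ 11.9333
y₂ = k × 25 = 179 × 25 / 15 = 4475/15
≈ 298.33

298.33


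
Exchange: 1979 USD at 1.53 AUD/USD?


Amount × rate = 1979 × 1.53
= 3027.87 AUD

3027.87 AUD


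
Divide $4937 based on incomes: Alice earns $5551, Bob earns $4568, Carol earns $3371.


Total income = 5551 + 4568 + 3371 = $13490
Alice: $4937 × 5551/13490 = $2031.53
Bob: $4937 × 4568/13490 = $1671.77
Carol: $4937 × 3371/13490 = $1233.70
= Alice: $2031.53, Bob: $1671.77, Carol: $1233.70

Alice: $2031.53, Bob: $1671.77, Carol: $1233.70


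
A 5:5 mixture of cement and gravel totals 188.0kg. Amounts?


Total parts = 5 + 5 = 10
cement: 188.0 × 5/10 = 94.0kg
gravel: 188.0 × 5/10 = 94.0kg
= 94.0kg and 94.0kg

94.0kg and 94.0kg


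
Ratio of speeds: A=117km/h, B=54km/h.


Ratio = 117:54
GCD = 9
Simplified = 13:6
Time ratio (same distance) = 6:13
Speed ratio = 13:6

13:6


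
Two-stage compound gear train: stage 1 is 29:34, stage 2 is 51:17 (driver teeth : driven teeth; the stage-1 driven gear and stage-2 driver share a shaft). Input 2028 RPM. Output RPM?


Stage 1: RPM_B = RPM_A × t_A/t_B = 2028 × 29/34 = 58812/34 ≈ 1729.76
B and C share a shaft → RPM_C = RPM_B
Stage 2: RPM_D = RPM_C × t_C/t_D = RPM_A × (t_A×t_C)/(t_B×t_D)
Overall ratio = (29×51)/(34×17) = 1479/578
RPM_D = 2028 × 1479/578 = 2999412/578
≈ 5189.29 RPM

5189.29 RPM


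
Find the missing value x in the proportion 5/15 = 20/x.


Cross multiply: 5 × x = 15 × 20
5x = 300
x = 300 / 5
= 60.00

60.00


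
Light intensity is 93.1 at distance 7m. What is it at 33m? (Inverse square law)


I₁d₁² = I₂d₂²
I₂ = I₁ × (d₁/d₂)²
= 93.1 × (7/33)²
= 93.1 × 49/1089
= 4561.9/1089
≈ 4.1891

4.1891


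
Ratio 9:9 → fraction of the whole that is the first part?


Total parts = 9 + 9 = 18
First part: 9/18 = 1/2
= 1/2

1/2


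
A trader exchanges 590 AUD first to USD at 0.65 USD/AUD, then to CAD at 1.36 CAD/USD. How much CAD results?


Step 1: 590 AUD × 0.65 = 383.50 USD
Step 2: 383.50 USD × 1.36 = 521.56 CAD
Implied rate AUD→CAD = 0.65 × 1.36 = 0.8840
= 521.56 CAD

521.56 CAD


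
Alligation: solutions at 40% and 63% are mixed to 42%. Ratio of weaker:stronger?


Let x parts of 40% mix with y parts of 63%.
40x + 63y = 42(x + y)
40x + 63y = 42x + 42y
x(40 - 42) = y(42 - 63)
x/y = (63 - 42)/(42 - 40) = 21/2
Simplify: 21:2
= 21:2

21:2


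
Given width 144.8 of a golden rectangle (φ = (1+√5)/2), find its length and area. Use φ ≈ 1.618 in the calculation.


φ = (1 + √5) / 2 ≈ 1.618
Length = width × φ = 144.8 × 1.618 = 234.2864
≈ 234.29
Area = width × length = 144.8 × 234.2864 = 33924.67072 ≈ 33924.67
= Length: 234.29, Area: 33924.67

Length: 234.29, Area: 33924.67


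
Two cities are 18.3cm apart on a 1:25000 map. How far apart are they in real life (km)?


Real distance = map distance × scale
= 18.3cm × 25000
= 457500 cm = 4575.0 m
= 4.575 km

4.575 km


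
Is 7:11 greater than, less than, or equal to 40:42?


7/11 = 0.6364
40/42 = 0.9524
0.6364 < 0.9524, so 7:11 is less
= less than

less than


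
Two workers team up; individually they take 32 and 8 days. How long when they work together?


Rate of A = 1/32 per day
Rate of B = 1/8 per day
Combined rate = 1/32 + 1/8 = 40/256 ≈ 0.1563 per day
Days = 1 / combined rate = 256/40
= 6.40 days

6.40 days


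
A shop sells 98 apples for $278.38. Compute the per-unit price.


Unit rate = total / quantity
= 278.38 / 98
= $2.84 per unit

$2.84 per unit


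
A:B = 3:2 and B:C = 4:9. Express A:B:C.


Match B: multiply A:B by 4 → 12:8
Multiply B:C by 2 → 8:18
Combined: 12:8:18
GCD = 2
= 6:4:9

6:4:9


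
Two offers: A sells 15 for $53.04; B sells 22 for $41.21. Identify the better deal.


Deal A: $53.04/15 = $3.5360/unit
Deal B: $41.21/22 = $1.8732/unit
B is cheaper per unit
= Deal B

Deal B


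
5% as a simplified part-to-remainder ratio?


5% means 5 parts out of 100; remainder = 95
Part : remainder = 5:95
GCD = 5
= 1:19

1:19


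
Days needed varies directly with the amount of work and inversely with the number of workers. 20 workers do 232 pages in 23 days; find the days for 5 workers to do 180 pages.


Days ∝ work / workers, so d₂ = d₁ × (m₁/m₂) × (w₂/w₁)
Workers factor (inverse): 20/5 = 4.0000
Work factor (direct): 180/232 ≈ 0.7759
d₂ = 23 × 20/5 × 180/232 = (23 × 20 × 180) / (5 × 232) = 82800/1160
≈ 71.38 days

71.38 days
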